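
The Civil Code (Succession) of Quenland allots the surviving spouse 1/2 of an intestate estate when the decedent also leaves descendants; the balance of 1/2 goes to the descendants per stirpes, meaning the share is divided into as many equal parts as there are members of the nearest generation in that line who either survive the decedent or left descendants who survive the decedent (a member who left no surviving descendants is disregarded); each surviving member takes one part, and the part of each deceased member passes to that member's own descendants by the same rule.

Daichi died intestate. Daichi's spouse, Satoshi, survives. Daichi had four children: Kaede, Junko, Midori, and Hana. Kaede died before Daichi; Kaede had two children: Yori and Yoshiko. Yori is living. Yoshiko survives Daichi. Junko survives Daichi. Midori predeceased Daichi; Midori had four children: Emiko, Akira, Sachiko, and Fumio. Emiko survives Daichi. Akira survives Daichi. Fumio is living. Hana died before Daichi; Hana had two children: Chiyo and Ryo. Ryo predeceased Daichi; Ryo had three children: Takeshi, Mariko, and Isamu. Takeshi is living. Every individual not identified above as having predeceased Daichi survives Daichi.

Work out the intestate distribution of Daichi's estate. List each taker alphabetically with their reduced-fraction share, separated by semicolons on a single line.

Satoshi, as surviving spouse, takes 1/2.
The remaining 1/2 passes to Daichi's descendants per stirpes.
The 1/2 is divided into 4 equal shares of 1/8 among Kaede, Junko, Midori, Hana.
Kaede predeceased; the 1/8 allotted to Kaede's branch passes to Kaede's issue by representation.
The 1/8 is divided into 2 equal shares of 1/16 among Yori, Yoshiko.
Yori is living and takes 1/16.
Yoshiko is living and takes 1/16.
Junko is living and takes 1/8.
Midori predeceased; the 1/8 allotted to Midori's branch passes to Midori's issue by representation.
The 1/8 is divided into 4 equal shares of 1/32 among Emiko, Akira, Sachiko, Fumio.
Emiko is living and takes 1/32.
Akira is living and takes 1/32.
Sachiko is living and takes 1/32.
Fumio is living and takes 1/32.
Hana predeceased; the 1/8 allotted to Hana's branch passes to Hana's issue by representation.
The 1/8 is divided into 2 equal shares of 1/16 among Chiyo, Ryo.
Chiyo is living and takes 1/16.
Ryo predeceased; the 1/16 allotted to Ryo's branch passes to Ryo's issue by representation.
The 1/16 is divided into 3 equal shares of 1/48 among Takeshi, Mariko, Isamu.
Takeshi is living and takes 1/48.
Mariko is living and takes 1/48.
Isamu is living and takes 1/48.

Akira 1/32; Chiyo 1/16; Emiko 1/32; Fumio 1/32; Isamu 1/48; Junko 1/8; Mariko 1/48; Sachiko 1/32; Satoshi 1/2; Takeshi 1/48; Yori 1/16; Yoshiko 1/16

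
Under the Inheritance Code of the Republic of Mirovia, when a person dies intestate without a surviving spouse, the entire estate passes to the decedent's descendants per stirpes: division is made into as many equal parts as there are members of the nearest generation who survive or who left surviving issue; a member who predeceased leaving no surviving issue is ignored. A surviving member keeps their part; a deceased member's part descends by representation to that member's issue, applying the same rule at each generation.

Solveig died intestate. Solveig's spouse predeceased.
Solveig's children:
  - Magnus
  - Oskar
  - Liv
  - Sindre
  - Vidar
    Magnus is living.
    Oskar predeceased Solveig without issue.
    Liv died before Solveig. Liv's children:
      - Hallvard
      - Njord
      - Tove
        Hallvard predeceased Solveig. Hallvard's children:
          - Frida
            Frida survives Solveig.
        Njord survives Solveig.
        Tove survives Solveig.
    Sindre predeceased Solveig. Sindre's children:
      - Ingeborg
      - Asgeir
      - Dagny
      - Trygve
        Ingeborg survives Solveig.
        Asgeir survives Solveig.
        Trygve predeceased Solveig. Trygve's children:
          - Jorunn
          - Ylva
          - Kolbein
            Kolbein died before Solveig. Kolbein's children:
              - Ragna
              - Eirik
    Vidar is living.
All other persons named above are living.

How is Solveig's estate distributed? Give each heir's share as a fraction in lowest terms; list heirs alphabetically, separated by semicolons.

There is no surviving spouse, so the entire estate passes to Solveig's descendants per stirpes.
Oskar left no surviving issue, so that branch lapses and is disregarded.
The estate is divided into 4 equal shares of 1/4 among Magnus, Liv, Sindre, Vidar.
Magnus is living and takes 1/4.
Liv predeceased; the 1/4 allotted to Liv's branch passes to Liv's issue by representation.
The 1/4 is divided into 3 equal shares of 1/12 among Hallvard, Njord, Tove.
Hallvard predeceased; the 1/12 allotted to Hallvard's branch passes to Hallvard's issue by representation.
Frida is the sole taker at this level and receives the full 1/12.
Njord is living and takes 1/12.
Tove is living and takes 1/12.
Sindre predeceased; the 1/4 allotted to Sindre's branch passes to Sindre's issue by representation.
The 1/4 is divided into 4 equal shares of 1/16 among Ingeborg, Asgeir, Dagny, Trygve.
Ingeborg is living and takes 1/16.
Asgeir is living and takes 1/16.
Dagny is living and takes 1/16.
Trygve predeceased; the 1/16 allotted to Trygve's branch passes to Trygve's issue by representation.
The 1/16 is divided into 3 equal shares of 1/48 among Jorunn, Ylva, Kolbein.
Jorunn is living and takes 1/48.
Ylva is living and takes 1/48.
Kolbein predeceased; the 1/48 allotted to Kolbein's branch passes to Kolbein's issue by representation.
The 1/48 is divided into 2 equal shares of 1/96 among Ragna, Eirik.
Ragna is living and takes 1/96.
Eirik is living and takes 1/96.
Vidar is living and takes 1/4.

Asgeir 1/16; Dagny 1/16; Eirik 1/96; Frida 1/12; Ingeborg 1/16; Jorunn 1/48; Magnus 1/4; Njord 1/12; Ragna 1/96; Tove 1/12; Vidar 1/4; Ylva 1/48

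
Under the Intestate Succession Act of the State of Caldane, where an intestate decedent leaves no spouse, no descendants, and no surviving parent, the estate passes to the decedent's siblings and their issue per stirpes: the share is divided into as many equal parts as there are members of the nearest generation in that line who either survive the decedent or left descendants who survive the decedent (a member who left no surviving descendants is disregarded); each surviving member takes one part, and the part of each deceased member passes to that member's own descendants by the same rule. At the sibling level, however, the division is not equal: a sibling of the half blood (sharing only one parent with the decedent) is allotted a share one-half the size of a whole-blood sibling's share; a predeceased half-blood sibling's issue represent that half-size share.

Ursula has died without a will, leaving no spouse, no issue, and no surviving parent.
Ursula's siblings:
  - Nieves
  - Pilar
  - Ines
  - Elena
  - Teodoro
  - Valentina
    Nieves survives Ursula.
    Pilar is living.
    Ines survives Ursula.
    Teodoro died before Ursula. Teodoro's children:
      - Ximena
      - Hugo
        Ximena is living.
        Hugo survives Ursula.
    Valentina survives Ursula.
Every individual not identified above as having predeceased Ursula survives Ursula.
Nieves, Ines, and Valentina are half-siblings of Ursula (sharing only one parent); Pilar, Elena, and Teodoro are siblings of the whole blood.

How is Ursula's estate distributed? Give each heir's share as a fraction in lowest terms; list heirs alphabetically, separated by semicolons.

No spouse, descendants, or parent survives, so the estate passes to Ursula's siblings per stirpes.
Half-blood siblings count for one-half the weight of whole-blood siblings at the initial division.
Dividing 1 in proportion to weights (total weight 9/2): Nieves (weight 1/2) → 1/9; Pilar (weight 1) → 2/9; Ines (weight 1/2) → 1/9; Elena (weight 1) → 2/9; Teodoro (weight 1) → 2/9; Valentina (weight 1/2) → 1/9.
Nieves is living and takes 1/9.
Pilar is living and takes 2/9.
Ines is living and takes 1/9.
Elena is living and takes 2/9.
Teodoro predeceased; the 2/9 allotted to Teodoro's branch passes to Teodoro's issue by representation.
The 2/9 is divided into 2 equal shares of 1/9 among Ximena, Hugo.
Ximena is living and takes 1/9.
Hugo is living and takes 1/9.
Valentina is living and takes 1/9.

Elena 2/9; Hugo 1/9; Ines 1/9; Nieves 1/9; Pilar 2/9; Valentina 1/9; Ximena 1/9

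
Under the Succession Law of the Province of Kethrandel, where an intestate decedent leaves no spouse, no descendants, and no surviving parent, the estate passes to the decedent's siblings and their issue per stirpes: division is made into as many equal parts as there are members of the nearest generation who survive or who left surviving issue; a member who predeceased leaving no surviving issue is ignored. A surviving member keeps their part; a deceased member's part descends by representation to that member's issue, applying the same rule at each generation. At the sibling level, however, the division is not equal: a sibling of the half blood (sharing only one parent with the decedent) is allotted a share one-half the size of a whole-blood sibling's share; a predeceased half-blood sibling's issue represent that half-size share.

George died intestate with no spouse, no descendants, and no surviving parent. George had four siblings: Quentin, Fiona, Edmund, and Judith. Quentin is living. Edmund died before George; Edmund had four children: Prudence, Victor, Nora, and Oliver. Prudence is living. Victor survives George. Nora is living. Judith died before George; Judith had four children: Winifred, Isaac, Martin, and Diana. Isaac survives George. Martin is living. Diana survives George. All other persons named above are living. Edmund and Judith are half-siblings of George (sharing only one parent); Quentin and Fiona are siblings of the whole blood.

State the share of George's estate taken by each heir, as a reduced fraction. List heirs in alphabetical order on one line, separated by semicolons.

Diana 1/24; Fiona 1/3; Isaac 1/24; Martin 1/24; Nora 1/24; Oliver 1/24; Prudence 1/24; Quentin 1/3; Victor 1/24; Winifred 1/24

No spouse, descendants, or parent survives, so the estate passes to George's siblings per stirpes.
Half-blood siblings count for one-half the weight of whole-blood siblings at the initial division.
Dividing 1 in proportion to weights (total weight 3): Quentin (weight 1) → 1/3; Fiona (weight 1) → 1/3; Edmund (weight 1/2) → 1/6; Judith (weight 1/2) → 1/6.
Quentin is living and takes 1/3.
Fiona is living and takes 1/3.
Edmund predeceased; the 1/6 allotted to Edmund's branch passes to Edmund's issue by representation.
The 1/6 is divided into 4 equal shares of 1/24 among Prudence, Victor, Nora, Oliver.
Prudence is living and takes 1/24.
Victor is living and takes 1/24.
Nora is living and takes 1/24.
Oliver is living and takes 1/24.
Judith predeceased; the 1/6 allotted to Judith's branch passes to Judith's issue by representation.
The 1/6 is divided into 4 equal shares of 1/24 among Winifred, Isaac, Martin, Diana.
Winifred is living and takes 1/24.
Isaac is living and takes 1/24.
Martin is living and takes 1/24.
Diana is living and takes 1/24.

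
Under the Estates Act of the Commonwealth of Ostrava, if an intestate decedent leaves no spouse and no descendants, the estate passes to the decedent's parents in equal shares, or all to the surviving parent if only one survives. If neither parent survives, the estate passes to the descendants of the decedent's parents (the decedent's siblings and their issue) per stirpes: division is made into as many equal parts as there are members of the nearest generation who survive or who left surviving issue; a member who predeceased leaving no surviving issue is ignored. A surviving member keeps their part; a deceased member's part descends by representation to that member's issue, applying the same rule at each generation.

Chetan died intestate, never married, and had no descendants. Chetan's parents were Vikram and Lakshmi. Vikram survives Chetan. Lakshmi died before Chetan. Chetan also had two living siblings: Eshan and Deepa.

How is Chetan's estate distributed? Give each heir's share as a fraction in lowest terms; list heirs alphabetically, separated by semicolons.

Only one parent, Vikram, survives, so Vikram takes the entire estate. The siblings take nothing because a surviving parent has priority.

Vikram 1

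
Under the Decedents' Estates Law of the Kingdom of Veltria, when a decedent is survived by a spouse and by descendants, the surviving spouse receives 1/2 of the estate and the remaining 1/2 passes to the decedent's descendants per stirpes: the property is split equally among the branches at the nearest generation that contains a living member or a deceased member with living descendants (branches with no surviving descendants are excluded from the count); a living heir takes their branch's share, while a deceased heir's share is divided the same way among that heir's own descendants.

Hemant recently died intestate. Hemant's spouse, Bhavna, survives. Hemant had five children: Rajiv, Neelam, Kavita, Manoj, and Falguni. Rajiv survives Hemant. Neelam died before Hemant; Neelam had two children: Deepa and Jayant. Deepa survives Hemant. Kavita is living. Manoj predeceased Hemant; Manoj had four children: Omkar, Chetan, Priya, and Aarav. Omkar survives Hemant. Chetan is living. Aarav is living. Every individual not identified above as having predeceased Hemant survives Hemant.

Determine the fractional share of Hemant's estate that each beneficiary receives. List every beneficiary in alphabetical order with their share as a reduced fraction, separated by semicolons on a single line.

Aarav 1/40; Bhavna 1/2; Chetan 1/40; Deepa 1/20; Falguni 1/10; Jayant 1/20; Kavita 1/10; Omkar 1/40; Priya 1/40; Rajiv 1/10

Bhavna, as surviving spouse, takes 1/2.
The remaining 1/2 passes to Hemant's descendants per stirpes.
The 1/2 is divided into 5 equal shares of 1/10 among Rajiv, Neelam, Kavita, Manoj, Falguni.
Rajiv is living and takes 1/10.
Neelam predeceased; the 1/10 allotted to Neelam's branch passes to Neelam's issue by representation.
The 1/10 is divided into 2 equal shares of 1/20 among Deepa, Jayant.
Deepa is living and takes 1/20.
Jayant is living and takes 1/20.
Kavita is living and takes 1/10.
Manoj predeceased; the 1/10 allotted to Manoj's branch passes to Manoj's issue by representation.
The 1/10 is divided into 4 equal shares of 1/40 among Omkar, Chetan, Priya, Aarav.
Omkar is living and takes 1/40.
Chetan is living and takes 1/40.
Priya is living and takes 1/40.
Aarav is living and takes 1/40.
Falguni is living and takes 1/10.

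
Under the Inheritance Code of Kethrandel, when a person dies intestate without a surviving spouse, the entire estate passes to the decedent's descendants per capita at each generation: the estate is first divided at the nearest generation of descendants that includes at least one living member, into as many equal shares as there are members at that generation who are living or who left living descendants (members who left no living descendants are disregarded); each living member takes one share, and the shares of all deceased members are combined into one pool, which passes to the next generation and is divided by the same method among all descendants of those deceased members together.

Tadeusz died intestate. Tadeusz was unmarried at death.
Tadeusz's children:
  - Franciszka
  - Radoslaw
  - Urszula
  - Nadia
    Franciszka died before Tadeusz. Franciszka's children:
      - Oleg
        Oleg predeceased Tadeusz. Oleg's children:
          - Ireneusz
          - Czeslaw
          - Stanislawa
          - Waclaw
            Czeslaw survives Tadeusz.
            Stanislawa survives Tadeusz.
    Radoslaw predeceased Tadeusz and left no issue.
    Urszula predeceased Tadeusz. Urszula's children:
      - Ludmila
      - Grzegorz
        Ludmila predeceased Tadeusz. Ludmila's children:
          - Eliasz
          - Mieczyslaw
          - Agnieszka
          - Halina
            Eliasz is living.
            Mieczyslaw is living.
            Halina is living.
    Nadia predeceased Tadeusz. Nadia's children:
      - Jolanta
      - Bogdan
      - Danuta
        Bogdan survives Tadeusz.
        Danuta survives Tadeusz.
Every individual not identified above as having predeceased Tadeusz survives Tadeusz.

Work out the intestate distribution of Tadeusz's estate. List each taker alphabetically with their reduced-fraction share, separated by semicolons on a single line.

There is no surviving spouse, so the entire estate passes to Tadeusz's descendants per capita at each generation.
No one at generation 1 (Franciszka, Urszula, Nadia) is living; moving to the next generation.
At generation 2 (Oleg, Ludmila, Grzegorz, Jolanta, Bogdan, Danuta) there are 6 shares of (1)/6 = 1/6 each.
Living: Grzegorz, Jolanta, Bogdan, and Danuta — each takes 1/6.
Deceased: Oleg and Ludmila. Their combined 1/3 is pooled and carried to generation 3.
At generation 3 (Ireneusz, Czeslaw, Stanislawa, Waclaw, Eliasz, Mieczyslaw, Agnieszka, Halina) there are 8 shares of (1/3)/8 = 1/24 each.
Living: Ireneusz, Czeslaw, Stanislawa, Waclaw, Eliasz, Mieczyslaw, Agnieszka, and Halina — each takes 1/24.

Agnieszka 1/24; Bogdan 1/6; Czeslaw 1/24; Danuta 1/6; Eliasz 1/24; Grzegorz 1/6; Halina 1/24; Ireneusz 1/24; Jolanta 1/6; Mieczyslaw 1/24; Stanislawa 1/24; Waclaw 1/24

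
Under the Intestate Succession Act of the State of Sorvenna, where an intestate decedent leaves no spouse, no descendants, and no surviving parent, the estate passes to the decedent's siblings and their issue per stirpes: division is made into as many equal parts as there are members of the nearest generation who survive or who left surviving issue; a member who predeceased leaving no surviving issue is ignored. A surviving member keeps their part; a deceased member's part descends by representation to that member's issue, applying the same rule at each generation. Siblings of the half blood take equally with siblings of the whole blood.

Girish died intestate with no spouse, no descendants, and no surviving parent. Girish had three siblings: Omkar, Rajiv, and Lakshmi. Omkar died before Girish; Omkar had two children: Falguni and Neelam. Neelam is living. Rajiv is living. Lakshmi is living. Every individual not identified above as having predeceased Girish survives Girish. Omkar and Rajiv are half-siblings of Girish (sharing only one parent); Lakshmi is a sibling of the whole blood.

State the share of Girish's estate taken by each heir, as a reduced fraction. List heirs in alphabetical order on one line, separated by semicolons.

Falguni 1/6; Lakshmi 1/3; Neelam 1/6; Rajiv 1/3

No spouse, descendants, or parent survives, so the estate passes to Girish's siblings per stirpes.
Half-blood and whole-blood siblings take equally under the stated rule.
The estate is divided into 3 equal shares of 1/3 among Omkar, Rajiv, Lakshmi.
Omkar predeceased; the 1/3 allotted to Omkar's branch passes to Omkar's issue by representation.
The 1/3 is divided into 2 equal shares of 1/6 among Falguni, Neelam.
Falguni is living and takes 1/6.
Neelam is living and takes 1/6.
Rajiv is living and takes 1/3.
Lakshmi is living and takes 1/3.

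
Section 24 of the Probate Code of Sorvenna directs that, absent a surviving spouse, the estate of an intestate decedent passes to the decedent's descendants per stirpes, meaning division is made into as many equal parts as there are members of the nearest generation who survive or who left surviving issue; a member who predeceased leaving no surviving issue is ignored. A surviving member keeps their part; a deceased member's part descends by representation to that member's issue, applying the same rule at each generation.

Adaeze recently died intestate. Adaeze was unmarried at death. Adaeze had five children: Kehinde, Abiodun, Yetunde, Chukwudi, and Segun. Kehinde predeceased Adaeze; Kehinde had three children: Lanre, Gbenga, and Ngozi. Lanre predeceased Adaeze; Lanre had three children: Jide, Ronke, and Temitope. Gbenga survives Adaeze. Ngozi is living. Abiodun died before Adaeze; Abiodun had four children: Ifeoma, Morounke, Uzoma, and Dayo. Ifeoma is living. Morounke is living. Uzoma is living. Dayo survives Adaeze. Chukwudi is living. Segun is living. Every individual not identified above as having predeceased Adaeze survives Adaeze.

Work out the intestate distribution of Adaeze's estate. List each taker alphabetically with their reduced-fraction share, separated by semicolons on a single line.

Chukwudi 1/5; Dayo 1/20; Gbenga 1/15; Ifeoma 1/20; Jide 1/45; Morounke 1/20; Ngozi 1/15; Ronke 1/45; Segun 1/5; Temitope 1/45; Uzoma 1/20; Yetunde 1/5

There is no surviving spouse, so the entire estate passes to Adaeze's descendants per stirpes.
The estate is divided into 5 equal shares of 1/5 among Kehinde, Abiodun, Yetunde, Chukwudi, Segun.
Kehinde predeceased; the 1/5 allotted to Kehinde's branch passes to Kehinde's issue by representation.
The 1/5 is divided into 3 equal shares of 1/15 among Lanre, Gbenga, Ngozi.
Lanre predeceased; the 1/15 allotted to Lanre's branch passes to Lanre's issue by representation.
The 1/15 is divided into 3 equal shares of 1/45 among Jide, Ronke, Temitope.
Jide is living and takes 1/45.
Ronke is living and takes 1/45.
Temitope is living and takes 1/45.
Gbenga is living and takes 1/15.
Ngozi is living and takes 1/15.
Abiodun predeceased; the 1/5 allotted to Abiodun's branch passes to Abiodun's issue by representation.
The 1/5 is divided into 4 equal shares of 1/20 among Ifeoma, Morounke, Uzoma, Dayo.
Ifeoma is living and takes 1/20.
Morounke is living and takes 1/20.
Uzoma is living and takes 1/20.
Dayo is living and takes 1/20.
Yetunde is living and takes 1/5.
Chukwudi is living and takes 1/5.
Segun is living and takes 1/5.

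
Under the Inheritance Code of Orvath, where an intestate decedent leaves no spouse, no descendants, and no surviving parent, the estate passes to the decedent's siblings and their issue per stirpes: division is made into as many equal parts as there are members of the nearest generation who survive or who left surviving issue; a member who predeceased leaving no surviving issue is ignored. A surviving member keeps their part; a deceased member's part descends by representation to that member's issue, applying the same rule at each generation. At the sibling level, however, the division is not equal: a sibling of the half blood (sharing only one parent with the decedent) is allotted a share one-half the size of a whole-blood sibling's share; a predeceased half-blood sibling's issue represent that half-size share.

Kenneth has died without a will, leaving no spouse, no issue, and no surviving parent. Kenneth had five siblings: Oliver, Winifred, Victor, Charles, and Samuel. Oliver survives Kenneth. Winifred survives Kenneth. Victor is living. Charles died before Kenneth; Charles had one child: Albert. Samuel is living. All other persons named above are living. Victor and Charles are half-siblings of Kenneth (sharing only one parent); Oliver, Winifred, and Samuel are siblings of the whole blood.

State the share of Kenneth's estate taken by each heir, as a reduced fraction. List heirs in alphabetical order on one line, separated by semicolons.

Albert 1/8; Oliver 1/4; Samuel 1/4; Victor 1/8; Winifred 1/4

No spouse, descendants, or parent survives, so the estate passes to Kenneth's siblings per stirpes.
Half-blood siblings count for one-half the weight of whole-blood siblings at the initial division.
Dividing 1 in proportion to weights (total weight 4): Oliver (weight 1) → 1/4; Winifred (weight 1) → 1/4; Victor (weight 1/2) → 1/8; Charles (weight 1/2) → 1/8; Samuel (weight 1) → 1/4.
Oliver is living and takes 1/4.
Winifred is living and takes 1/4.
Victor is living and takes 1/8.
Charles predeceased; the 1/8 allotted to Charles's branch passes to Charles's issue by representation.
Albert is the sole taker at this level and receives the full 1/8.
Samuel is living and takes 1/4.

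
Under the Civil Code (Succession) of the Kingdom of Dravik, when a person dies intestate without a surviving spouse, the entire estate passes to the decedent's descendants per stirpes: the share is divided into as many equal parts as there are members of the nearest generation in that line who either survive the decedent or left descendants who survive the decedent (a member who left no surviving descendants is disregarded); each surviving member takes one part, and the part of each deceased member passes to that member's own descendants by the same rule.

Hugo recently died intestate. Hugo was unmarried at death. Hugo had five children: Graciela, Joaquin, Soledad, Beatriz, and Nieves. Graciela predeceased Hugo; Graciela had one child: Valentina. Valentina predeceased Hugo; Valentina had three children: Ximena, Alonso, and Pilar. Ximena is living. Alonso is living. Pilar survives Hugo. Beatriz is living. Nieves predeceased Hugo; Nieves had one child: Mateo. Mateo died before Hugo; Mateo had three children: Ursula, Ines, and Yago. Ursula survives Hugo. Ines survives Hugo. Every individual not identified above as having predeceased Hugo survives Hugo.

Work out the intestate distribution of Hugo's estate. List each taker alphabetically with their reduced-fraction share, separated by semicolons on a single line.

Alonso 1/15; Beatriz 1/5; Ines 1/15; Joaquin 1/5; Pilar 1/15; Soledad 1/5; Ursula 1/15; Ximena 1/15; Yago 1/15

There is no surviving spouse, so the entire estate passes to Hugo's descendants per stirpes.
The estate is divided into 5 equal shares of 1/5 among Graciela, Joaquin, Soledad, Beatriz, Nieves.
Graciela predeceased; the 1/5 allotted to Graciela's branch passes to Graciela's issue by representation.
Valentina's line is the sole branch at this level, so the full 1/5 passes to Valentina's issue by representation.
The 1/5 is divided into 3 equal shares of 1/15 among Ximena, Alonso, Pilar.
Ximena is living and takes 1/15.
Alonso is living and takes 1/15.
Pilar is living and takes 1/15.
Joaquin is living and takes 1/5.
Soledad is living and takes 1/5.
Beatriz is living and takes 1/5.
Nieves predeceased; the 1/5 allotted to Nieves's branch passes to Nieves's issue by representation.
Mateo's line is the sole branch at this level, so the full 1/5 passes to Mateo's issue by representation.
The 1/5 is divided into 3 equal shares of 1/15 among Ursula, Ines, Yago.
Ursula is living and takes 1/15.
Ines is living and takes 1/15.
Yago is living and takes 1/15.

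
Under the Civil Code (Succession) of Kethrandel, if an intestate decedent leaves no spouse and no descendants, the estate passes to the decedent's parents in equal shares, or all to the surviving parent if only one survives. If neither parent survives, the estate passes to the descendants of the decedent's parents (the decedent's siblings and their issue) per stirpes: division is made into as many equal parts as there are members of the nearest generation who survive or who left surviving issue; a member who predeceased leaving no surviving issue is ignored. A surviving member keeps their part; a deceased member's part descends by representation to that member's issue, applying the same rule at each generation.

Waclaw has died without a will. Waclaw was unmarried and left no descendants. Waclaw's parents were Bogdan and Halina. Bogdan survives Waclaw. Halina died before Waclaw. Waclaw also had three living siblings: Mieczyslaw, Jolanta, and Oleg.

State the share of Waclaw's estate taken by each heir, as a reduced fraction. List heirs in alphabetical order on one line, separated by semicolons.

Bogdan 1

Only one parent, Bogdan, survives, so Bogdan takes the entire estate. The siblings take nothing because a surviving parent has priority.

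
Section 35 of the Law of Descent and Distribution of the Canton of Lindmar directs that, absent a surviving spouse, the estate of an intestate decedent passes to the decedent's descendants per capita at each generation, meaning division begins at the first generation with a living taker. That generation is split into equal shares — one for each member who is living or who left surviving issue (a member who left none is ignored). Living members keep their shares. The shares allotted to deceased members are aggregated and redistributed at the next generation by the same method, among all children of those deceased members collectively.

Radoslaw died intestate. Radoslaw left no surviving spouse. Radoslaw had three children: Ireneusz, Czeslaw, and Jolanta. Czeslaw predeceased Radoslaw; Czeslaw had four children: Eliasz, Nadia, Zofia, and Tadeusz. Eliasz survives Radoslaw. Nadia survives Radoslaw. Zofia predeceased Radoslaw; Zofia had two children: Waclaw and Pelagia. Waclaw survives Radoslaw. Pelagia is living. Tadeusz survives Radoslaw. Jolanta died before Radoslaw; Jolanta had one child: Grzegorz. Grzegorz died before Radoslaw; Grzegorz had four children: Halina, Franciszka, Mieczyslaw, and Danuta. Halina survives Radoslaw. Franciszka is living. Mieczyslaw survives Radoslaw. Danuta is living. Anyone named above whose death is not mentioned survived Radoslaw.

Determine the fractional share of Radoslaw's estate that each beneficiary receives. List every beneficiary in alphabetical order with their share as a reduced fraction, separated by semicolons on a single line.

There is no surviving spouse, so the entire estate passes to Radoslaw's descendants per capita at each generation.
At generation 1 (Ireneusz, Czeslaw, Jolanta) there are 3 shares of (1)/3 = 1/3 each.
Living: Ireneusz — each takes 1/3.
Deceased: Czeslaw and Jolanta. Their combined 2/3 is pooled and carried to generation 2.
At generation 2 (Eliasz, Nadia, Zofia, Tadeusz, Grzegorz) there are 5 shares of (2/3)/5 = 2/15 each.
Living: Eliasz, Nadia, and Tadeusz — each takes 2/15.
Deceased: Zofia and Grzegorz. Their combined 4/15 is pooled and carried to generation 3.
At generation 3 (Waclaw, Pelagia, Halina, Franciszka, Mieczyslaw, Danuta) there are 6 shares of (4/15)/6 = 2/45 each.
Living: Waclaw, Pelagia, Halina, Franciszka, Mieczyslaw, and Danuta — each takes 2/45.

Danuta 2/45; Eliasz 2/15; Franciszka 2/45; Halina 2/45; Ireneusz 1/3; Mieczyslaw 2/45; Nadia 2/15; Pelagia 2/45; Tadeusz 2/15; Waclaw 2/45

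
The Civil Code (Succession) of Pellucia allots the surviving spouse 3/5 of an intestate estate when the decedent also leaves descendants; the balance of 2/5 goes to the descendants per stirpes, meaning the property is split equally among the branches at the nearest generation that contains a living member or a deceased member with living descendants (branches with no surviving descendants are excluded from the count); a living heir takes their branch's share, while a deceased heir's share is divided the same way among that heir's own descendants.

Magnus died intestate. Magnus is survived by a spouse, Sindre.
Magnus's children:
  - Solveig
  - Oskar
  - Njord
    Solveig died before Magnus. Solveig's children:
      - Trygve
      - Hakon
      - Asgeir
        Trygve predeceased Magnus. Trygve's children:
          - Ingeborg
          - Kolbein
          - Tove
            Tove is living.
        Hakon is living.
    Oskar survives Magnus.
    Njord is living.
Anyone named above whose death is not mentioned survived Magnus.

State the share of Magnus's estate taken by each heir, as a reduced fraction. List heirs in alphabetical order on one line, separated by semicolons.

Asgeir 2/45; Hakon 2/45; Ingeborg 2/135; Kolbein 2/135; Njord 2/15; Oskar 2/15; Sindre 3/5; Tove 2/135

Sindre, as surviving spouse, takes 3/5.
The remaining 2/5 passes to Magnus's descendants per stirpes.
The 2/5 is divided into 3 equal shares of 2/15 among Solveig, Oskar, Njord.
Solveig predeceased; the 2/15 allotted to Solveig's branch passes to Solveig's issue by representation.
The 2/15 is divided into 3 equal shares of 2/45 among Trygve, Hakon, Asgeir.
Trygve predeceased; the 2/45 allotted to Trygve's branch passes to Trygve's issue by representation.
The 2/45 is divided into 3 equal shares of 2/135 among Ingeborg, Kolbein, Tove.
Ingeborg is living and takes 2/135.
Kolbein is living and takes 2/135.
Tove is living and takes 2/135.
Hakon is living and takes 2/45.
Asgeir is living and takes 2/45.
Oskar is living and takes 2/15.
Njord is living and takes 2/15.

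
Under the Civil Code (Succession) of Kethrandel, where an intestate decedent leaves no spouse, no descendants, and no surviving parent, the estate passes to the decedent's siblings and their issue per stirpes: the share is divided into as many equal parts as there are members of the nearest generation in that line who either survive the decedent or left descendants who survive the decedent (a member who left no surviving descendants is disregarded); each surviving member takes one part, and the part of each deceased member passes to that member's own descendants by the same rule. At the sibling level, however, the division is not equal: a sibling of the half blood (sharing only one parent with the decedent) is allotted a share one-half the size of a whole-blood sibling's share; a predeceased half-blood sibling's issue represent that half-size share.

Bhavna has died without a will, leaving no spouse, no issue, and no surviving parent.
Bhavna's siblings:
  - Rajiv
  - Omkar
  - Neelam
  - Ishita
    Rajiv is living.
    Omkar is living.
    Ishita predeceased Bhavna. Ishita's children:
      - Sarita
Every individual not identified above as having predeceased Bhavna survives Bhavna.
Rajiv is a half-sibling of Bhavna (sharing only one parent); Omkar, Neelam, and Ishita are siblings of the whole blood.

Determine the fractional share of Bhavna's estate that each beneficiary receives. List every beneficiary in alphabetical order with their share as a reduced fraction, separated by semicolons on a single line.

Neelam 2/7; Omkar 2/7; Rajiv 1/7; Sarita 2/7

No spouse, descendants, or parent survives, so the estate passes to Bhavna's siblings per stirpes.
Half-blood siblings count for one-half the weight of whole-blood siblings at the initial division.
Dividing 1 in proportion to weights (total weight 7/2): Rajiv (weight 1/2) → 1/7; Omkar (weight 1) → 2/7; Neelam (weight 1) → 2/7; Ishita (weight 1) → 2/7.
Rajiv is living and takes 1/7.
Omkar is living and takes 2/7.
Neelam is living and takes 2/7.
Ishita predeceased; the 2/7 allotted to Ishita's branch passes to Ishita's issue by representation.
Sarita is the sole taker at this level and receives the full 2/7.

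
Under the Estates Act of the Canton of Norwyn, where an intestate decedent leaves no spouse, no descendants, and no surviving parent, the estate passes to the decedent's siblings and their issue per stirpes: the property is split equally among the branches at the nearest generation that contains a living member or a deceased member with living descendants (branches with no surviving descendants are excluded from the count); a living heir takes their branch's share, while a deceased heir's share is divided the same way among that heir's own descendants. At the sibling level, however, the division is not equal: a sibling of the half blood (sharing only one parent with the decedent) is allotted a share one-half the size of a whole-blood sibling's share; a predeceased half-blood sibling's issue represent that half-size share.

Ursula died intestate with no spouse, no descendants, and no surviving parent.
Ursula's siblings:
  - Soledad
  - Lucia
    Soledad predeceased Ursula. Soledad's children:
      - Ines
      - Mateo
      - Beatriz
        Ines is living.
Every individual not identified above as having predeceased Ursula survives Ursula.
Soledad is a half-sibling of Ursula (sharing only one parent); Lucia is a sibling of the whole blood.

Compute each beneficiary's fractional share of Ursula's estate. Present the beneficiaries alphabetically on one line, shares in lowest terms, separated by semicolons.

No spouse, descendants, or parent survives, so the estate passes to Ursula's siblings per stirpes.
Half-blood siblings count for one-half the weight of whole-blood siblings at the initial division.
Dividing 1 in proportion to weights (total weight 3/2): Soledad (weight 1/2) → 1/3; Lucia (weight 1) → 2/3.
Soledad predeceased; the 1/3 allotted to Soledad's branch passes to Soledad's issue by representation.
The 1/3 is divided into 3 equal shares of 1/9 among Ines, Mateo, Beatriz.
Ines is living and takes 1/9.
Mateo is living and takes 1/9.
Beatriz is living and takes 1/9.
Lucia is living and takes 2/3.

Beatriz 1/9; Ines 1/9; Lucia 2/3; Mateo 1/9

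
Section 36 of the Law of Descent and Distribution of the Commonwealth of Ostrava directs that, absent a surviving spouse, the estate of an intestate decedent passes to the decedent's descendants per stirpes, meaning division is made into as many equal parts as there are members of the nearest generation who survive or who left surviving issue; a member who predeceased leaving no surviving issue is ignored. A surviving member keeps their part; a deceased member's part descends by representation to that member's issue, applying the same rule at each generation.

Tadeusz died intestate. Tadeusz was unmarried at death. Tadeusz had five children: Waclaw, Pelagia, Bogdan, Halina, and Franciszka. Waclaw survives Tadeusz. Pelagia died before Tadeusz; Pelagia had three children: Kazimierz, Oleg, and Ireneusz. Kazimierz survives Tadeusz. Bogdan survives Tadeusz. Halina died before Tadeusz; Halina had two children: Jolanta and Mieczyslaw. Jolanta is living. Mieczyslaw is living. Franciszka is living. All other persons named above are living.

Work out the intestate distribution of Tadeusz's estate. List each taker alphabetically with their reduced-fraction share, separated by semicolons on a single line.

There is no surviving spouse, so the entire estate passes to Tadeusz's descendants per stirpes.
The estate is divided into 5 equal shares of 1/5 among Waclaw, Pelagia, Bogdan, Halina, Franciszka.
Waclaw is living and takes 1/5.
Pelagia predeceased; the 1/5 allotted to Pelagia's branch passes to Pelagia's issue by representation.
The 1/5 is divided into 3 equal shares of 1/15 among Kazimierz, Oleg, Ireneusz.
Kazimierz is living and takes 1/15.
Oleg is living and takes 1/15.
Ireneusz is living and takes 1/15.
Bogdan is living and takes 1/5.
Halina predeceased; the 1/5 allotted to Halina's branch passes to Halina's issue by representation.
The 1/5 is divided into 2 equal shares of 1/10 among Jolanta, Mieczyslaw.
Jolanta is living and takes 1/10.
Mieczyslaw is living and takes 1/10.
Franciszka is living and takes 1/5.

Bogdan 1/5; Franciszka 1/5; Ireneusz 1/15; Jolanta 1/10; Kazimierz 1/15; Mieczyslaw 1/10; Oleg 1/15; Waclaw 1/5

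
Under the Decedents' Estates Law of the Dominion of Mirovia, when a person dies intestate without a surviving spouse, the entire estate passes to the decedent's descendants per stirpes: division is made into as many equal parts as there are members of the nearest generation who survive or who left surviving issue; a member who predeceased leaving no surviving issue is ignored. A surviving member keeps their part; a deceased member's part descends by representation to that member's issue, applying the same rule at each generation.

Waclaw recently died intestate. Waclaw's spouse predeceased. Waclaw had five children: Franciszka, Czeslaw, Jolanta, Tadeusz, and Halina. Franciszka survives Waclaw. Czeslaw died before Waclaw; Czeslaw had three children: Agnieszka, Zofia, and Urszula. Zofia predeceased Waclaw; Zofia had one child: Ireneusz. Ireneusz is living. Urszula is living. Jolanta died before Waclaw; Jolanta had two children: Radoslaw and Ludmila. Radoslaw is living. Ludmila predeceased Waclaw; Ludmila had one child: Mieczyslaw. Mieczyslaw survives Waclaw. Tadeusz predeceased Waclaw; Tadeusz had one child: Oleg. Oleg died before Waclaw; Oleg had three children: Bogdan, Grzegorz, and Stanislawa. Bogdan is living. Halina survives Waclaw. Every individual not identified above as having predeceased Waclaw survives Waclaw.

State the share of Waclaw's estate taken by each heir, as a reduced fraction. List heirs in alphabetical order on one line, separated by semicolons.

Agnieszka 1/15; Bogdan 1/15; Franciszka 1/5; Grzegorz 1/15; Halina 1/5; Ireneusz 1/15; Mieczyslaw 1/10; Radoslaw 1/10; Stanislawa 1/15; Urszula 1/15

There is no surviving spouse, so the entire estate passes to Waclaw's descendants per stirpes.
The estate is divided into 5 equal shares of 1/5 among Franciszka, Czeslaw, Jolanta, Tadeusz, Halina.
Franciszka is living and takes 1/5.
Czeslaw predeceased; the 1/5 allotted to Czeslaw's branch passes to Czeslaw's issue by representation.
The 1/5 is divided into 3 equal shares of 1/15 among Agnieszka, Zofia, Urszula.
Agnieszka is living and takes 1/15.
Zofia predeceased; the 1/15 allotted to Zofia's branch passes to Zofia's issue by representation.
Ireneusz is the sole taker at this level and receives the full 1/15.
Urszula is living and takes 1/15.
Jolanta predeceased; the 1/5 allotted to Jolanta's branch passes to Jolanta's issue by representation.
The 1/5 is divided into 2 equal shares of 1/10 among Radoslaw, Ludmila.
Radoslaw is living and takes 1/10.
Ludmila predeceased; the 1/10 allotted to Ludmila's branch passes to Ludmila's issue by representation.
Mieczyslaw is the sole taker at this level and receives the full 1/10.
Tadeusz predeceased; the 1/5 allotted to Tadeusz's branch passes to Tadeusz's issue by representation.
Oleg's line is the sole branch at this level, so the full 1/5 passes to Oleg's issue by representation.
The 1/5 is divided into 3 equal shares of 1/15 among Bogdan, Grzegorz, Stanislawa.
Bogdan is living and takes 1/15.
Grzegorz is living and takes 1/15.
Stanislawa is living and takes 1/15.
Halina is living and takes 1/5.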